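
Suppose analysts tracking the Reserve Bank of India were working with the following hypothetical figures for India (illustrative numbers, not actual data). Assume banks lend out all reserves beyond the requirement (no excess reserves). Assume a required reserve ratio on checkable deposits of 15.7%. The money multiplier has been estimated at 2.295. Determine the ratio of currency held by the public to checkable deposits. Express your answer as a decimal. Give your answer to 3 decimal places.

0.494

Using m = 2.295. From m = (1 + c)/(c + rr + e), rearranging gives 1 + c = m·(c + rr + e), so c·(1 − m) = m·(rr + e) − 1.
Hence c = [m·(rr + e) − 1]/(1 − m) = [2.295 × (0.157 + 0) − 1] / (1 − 2.295) ≈ 0.493965.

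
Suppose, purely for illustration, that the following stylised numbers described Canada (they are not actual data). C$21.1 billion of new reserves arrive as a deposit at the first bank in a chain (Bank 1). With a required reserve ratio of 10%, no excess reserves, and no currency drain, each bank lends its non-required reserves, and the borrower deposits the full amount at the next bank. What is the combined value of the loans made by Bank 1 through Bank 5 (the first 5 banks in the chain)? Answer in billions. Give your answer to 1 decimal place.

Bank i lends (1 − rr)^i of the original deposit: Bank 1 lends 21.1·0.9000 = 18.9900, Bank 2 lends 21.1·0.9000² = 17.0910, and so on.
Summing a geometric series: total = 21.1·[0.9000·(1 − 0.9000^5) / (1 − 0.9000)] ≈ 77.7659 billion.

C$77.8 billion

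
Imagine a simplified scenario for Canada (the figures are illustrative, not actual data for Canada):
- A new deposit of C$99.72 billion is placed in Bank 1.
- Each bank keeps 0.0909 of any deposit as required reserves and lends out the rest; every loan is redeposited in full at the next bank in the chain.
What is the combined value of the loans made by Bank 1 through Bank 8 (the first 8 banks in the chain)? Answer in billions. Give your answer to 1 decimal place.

C$532.0 billion

Bank i lends (1 − rr)^i of the original deposit: Bank 1 lends 99.72·0.9091 ≈ 90.6555, Bank 2 lends 99.72·0.9091² ≈ 82.4149, and so on.
Summing a geometric series: total = 99.72·[0.9091·(1 − 0.9091^8) / (1 − 0.9091)] ≈ 532.0201 billion.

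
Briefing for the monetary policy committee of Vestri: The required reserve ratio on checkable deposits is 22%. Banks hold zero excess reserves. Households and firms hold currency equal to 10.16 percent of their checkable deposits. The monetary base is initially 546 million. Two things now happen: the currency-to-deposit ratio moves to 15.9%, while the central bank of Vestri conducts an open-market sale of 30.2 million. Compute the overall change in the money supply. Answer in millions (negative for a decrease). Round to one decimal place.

-292.9 million

Before: m₁ = (1 + 0.1016) / (0.22 + 0.1016) ≈ 3.42537, MB₁ = 546, so M₁ = 3.42537 × 546 ≈ 1870.252 million.
After: m₂ = (1 + 0.159) / (0.22 + 0.159) ≈ 3.05805, MB₂ = 546 − 30.2 = 515.8, so M₂ = 3.05805 × 515.8 ≈ 1577.3422 million.
ΔM = M₂ − M₁ = 1577.3422 − 1870.252 = -292.9098 million.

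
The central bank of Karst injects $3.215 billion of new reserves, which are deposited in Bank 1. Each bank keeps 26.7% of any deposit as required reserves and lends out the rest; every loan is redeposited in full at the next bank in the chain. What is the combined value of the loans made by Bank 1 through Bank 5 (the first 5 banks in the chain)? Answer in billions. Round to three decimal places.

Bank i lends (1 − rr)^i of the original deposit: Bank 1 lends 3.215·0.7330 ≈ 2.3566, Bank 2 lends 3.215·0.7330² ≈ 1.7274, and so on.
Summing a geometric series: total = 3.215·[0.7330·(1 − 0.7330^5) / (1 − 0.7330)] ≈ 6.9586 billion.

$6.959 billion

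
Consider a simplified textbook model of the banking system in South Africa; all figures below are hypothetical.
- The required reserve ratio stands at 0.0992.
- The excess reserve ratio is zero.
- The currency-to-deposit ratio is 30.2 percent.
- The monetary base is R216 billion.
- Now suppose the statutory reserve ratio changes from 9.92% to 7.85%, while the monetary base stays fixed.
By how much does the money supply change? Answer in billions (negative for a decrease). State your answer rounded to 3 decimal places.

Initially m₁ = (1 + 0.302) / (0.0992 + 0.302) ≈ 3.2452642, so M₁ = 3.2452642 × 216 ≈ 700.9771 billion.
After the change m₂ = (1 + 0.302) / (0.0785 + 0.302) ≈ 3.4218134, so M₂ = 3.4218134 × 216 ≈ 739.1117 billion.
ΔM = M₂ − M₁ = 739.1117 − 700.9771 = 38.1346 billion.

R38.135 billion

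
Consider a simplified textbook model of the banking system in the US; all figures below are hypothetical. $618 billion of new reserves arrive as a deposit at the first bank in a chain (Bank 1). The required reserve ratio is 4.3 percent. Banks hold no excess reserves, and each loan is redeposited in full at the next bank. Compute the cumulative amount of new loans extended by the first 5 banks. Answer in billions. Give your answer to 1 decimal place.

Bank i lends (1 − rr)^i of the original deposit: Bank 1 lends 618·0.9570 = 591.4260, Bank 2 lends 618·0.9570² ≈ 565.9947, and so on.
Summing a geometric series: total = 618·[0.9570·(1 − 0.9570^5) / (1 − 0.9570)] ≈ 2713.5192 billion.

$2713.5 billion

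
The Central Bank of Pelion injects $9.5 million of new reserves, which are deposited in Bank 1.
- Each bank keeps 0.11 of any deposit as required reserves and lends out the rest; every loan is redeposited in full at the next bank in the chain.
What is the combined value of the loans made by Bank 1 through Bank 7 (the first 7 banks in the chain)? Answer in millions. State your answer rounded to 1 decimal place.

Bank i lends (1 − rr)^i of the original deposit: Bank 1 lends 9.5·0.8900 = 8.4550, Bank 2 lends 9.5·0.8900² ≈ 7.5250, and so on.
Summing a geometric series: total = 9.5·[0.8900·(1 − 0.8900^7) / (1 − 0.8900)] ≈ 42.8658 million.

$42.9 million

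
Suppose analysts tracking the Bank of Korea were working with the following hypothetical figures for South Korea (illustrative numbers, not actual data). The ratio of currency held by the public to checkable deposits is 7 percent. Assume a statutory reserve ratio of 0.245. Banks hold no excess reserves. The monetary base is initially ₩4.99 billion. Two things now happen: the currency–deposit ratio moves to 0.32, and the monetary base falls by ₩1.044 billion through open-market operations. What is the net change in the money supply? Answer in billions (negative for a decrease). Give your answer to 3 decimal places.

-7.731 billion

Before: m₁ = (1 + 0.07) / (0.245 + 0.07) ≈ 3.39683, MB₁ = 4.99, so M₁ = 3.39683 × 4.99 ≈ 16.9502 billion.
After: m₂ = (1 + 0.32) / (0.245 + 0.32) ≈ 2.33628, MB₂ = 4.99 − 1.044 = 3.946, so M₂ = 2.33628 × 3.946 ≈ 9.219 billion.
ΔM = M₂ − M₁ = 9.219 − 16.9502 = -7.7312 billion.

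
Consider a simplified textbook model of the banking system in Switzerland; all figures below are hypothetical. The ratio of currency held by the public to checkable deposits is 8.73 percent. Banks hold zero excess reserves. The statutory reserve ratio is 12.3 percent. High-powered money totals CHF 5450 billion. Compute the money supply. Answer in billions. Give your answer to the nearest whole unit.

The money multiplier is m = (1 + c) / (rr + c) = (1 + 0.0873) / (0.123 + 0.0873) ≈ 5.17023.
So M = m × MB = 5.17023 × 5450 = 28177.7535 billion.

CHF 28178 billion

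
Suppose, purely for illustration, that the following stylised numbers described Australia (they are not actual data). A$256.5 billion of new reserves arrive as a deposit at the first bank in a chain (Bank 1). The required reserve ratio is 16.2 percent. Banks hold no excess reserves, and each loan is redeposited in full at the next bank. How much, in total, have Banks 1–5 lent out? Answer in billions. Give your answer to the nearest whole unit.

Bank i lends (1 − rr)^i of the original deposit: Bank 1 lends 256.5·0.8380 = 214.9470, Bank 2 lends 256.5·0.8380² ≈ 180.1256, and so on.
Summing a geometric series: total = 256.5·[0.8380·(1 − 0.8380^5) / (1 − 0.8380)] ≈ 778.5103 billion.

A$779 billion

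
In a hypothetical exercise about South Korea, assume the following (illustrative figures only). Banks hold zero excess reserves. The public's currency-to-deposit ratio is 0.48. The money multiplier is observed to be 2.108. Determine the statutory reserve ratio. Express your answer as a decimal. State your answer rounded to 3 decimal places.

Using m = 2.108. Since m = (1 + c)/(c + rr + e), the denominator satisfies c + rr + e = (1 + c)/m = (1 + 0.48) / 2.108 ≈ 0.702087.
With c = 0.48 and e = 0, the statutory reserve ratio is 0.702087 − 0.48 − 0 = 0.222087.

0.222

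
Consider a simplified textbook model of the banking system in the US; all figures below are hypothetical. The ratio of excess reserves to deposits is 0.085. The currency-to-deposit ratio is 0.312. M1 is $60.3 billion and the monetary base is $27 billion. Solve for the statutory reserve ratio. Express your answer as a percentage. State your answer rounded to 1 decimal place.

19.0%

Using m = M/MB = 60.3/27 ≈ 2.233333. Since m = (1 + c)/(c + rr + e), the denominator satisfies c + rr + e = (1 + c)/m = (1 + 0.312) / 2.233333 ≈ 0.587463.
With c = 0.312 and e = 0.085, the statutory reserve ratio is 0.587463 − 0.312 − 0.085 = 0.190463.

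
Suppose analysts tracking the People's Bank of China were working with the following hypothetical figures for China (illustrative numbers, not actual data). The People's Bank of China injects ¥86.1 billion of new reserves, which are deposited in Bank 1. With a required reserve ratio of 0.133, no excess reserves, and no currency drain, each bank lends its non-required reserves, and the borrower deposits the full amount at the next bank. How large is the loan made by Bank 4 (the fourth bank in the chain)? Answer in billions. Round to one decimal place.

Each bank lends a fraction (1 − rr) = 0.8670 of the deposit it receives, so Bank 4 receives 86.1·0.8670^3 and lends 86.1·0.8670^4 ≈ 48.6496 billion.

¥48.6 billion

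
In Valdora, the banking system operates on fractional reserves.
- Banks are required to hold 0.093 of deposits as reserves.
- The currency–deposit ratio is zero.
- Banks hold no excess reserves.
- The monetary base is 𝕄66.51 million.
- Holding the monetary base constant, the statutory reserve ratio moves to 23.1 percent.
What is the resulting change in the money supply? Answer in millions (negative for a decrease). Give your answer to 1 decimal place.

-427.2 million

Initially m₁ = 1 / (0.093) ≈ 10.7527, so M₁ = 10.7527 × 66.51 ≈ 715.1621 million.
After the change m₂ = 1 / (0.231) ≈ 4.3290, so M₂ = 4.3290 × 66.51 ≈ 287.9218 million.
ΔM = M₂ − M₁ = 287.9218 − 715.1621 = -427.2403 million.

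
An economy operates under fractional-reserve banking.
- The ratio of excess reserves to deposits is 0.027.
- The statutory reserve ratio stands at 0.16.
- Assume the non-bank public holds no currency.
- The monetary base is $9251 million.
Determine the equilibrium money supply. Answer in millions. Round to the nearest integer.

The money multiplier is m = 1 / (rr + e) = 1 / (0.16 + 0.027) ≈ 5.34759.
So M = m × MB = 5.34759 × 9251 ≈ 49470.5551 million.

$49471 million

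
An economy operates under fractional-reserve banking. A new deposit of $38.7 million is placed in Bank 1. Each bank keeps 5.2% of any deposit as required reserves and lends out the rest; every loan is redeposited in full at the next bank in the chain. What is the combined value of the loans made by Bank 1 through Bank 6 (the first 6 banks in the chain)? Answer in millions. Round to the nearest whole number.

$193 million

Bank i lends (1 − rr)^i of the original deposit: Bank 1 lends 38.7·0.9480 = 36.6876, Bank 2 lends 38.7·0.9480² ≈ 34.7798, and so on.
Summing a geometric series: total = 38.7·[0.9480·(1 − 0.9480^6) / (1 − 0.9480)] ≈ 193.4176 million.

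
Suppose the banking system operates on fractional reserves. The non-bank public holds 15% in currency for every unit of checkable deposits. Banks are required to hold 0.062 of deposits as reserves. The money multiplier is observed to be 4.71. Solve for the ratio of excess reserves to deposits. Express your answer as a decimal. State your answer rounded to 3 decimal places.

Using m = 4.71. Since m = (1 + c)/(c + rr + e), the denominator satisfies c + rr + e = (1 + c)/m = (1 + 0.15) / 4.71 ≈ 0.244161.
With c = 0.15 and rr = 0.062, the ratio of excess reserves to deposits is 0.244161 − 0.15 − 0.062 = 0.032161.

0.032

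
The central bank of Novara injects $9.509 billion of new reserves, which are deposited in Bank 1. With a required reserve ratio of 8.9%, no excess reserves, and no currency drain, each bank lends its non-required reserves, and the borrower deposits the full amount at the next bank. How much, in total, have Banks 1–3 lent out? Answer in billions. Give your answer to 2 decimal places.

Bank i lends (1 − rr)^i of the original deposit: Bank 1 lends 9.509·0.9110 ≈ 8.6627, Bank 2 lends 9.509·0.9110² ≈ 7.8917, and so on.
Summing a geometric series: total = 9.509·[0.9110·(1 − 0.9110^3) / (1 − 0.9110)] ≈ 23.7438 billion.

$23.74 billion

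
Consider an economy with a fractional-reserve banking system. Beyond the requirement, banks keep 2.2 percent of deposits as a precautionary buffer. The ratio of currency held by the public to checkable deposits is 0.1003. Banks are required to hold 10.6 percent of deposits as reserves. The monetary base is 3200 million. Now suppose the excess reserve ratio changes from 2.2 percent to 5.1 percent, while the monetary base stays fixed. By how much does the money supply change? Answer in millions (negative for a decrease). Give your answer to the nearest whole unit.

Initially m₁ = (1 + 0.1003) / (0.106 + 0.022 + 0.1003) ≈ 4.81954, so M₁ = 4.81954 × 3200 = 15422.528 million.
After the change m₂ = (1 + 0.1003) / (0.106 + 0.051 + 0.1003) ≈ 4.27633, so M₂ = 4.27633 × 3200 = 13684.256 million.
ΔM = M₂ − M₁ = 13684.256 − 15422.528 = -1738.272 million.

-1738 million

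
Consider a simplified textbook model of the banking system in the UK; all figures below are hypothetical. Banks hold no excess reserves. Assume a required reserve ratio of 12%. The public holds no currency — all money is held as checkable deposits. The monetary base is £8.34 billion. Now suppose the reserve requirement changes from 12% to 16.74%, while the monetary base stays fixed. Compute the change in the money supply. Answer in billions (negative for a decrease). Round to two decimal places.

-19.68 billion

Initially m₁ = 1 / (0.12) ≈ 8.3333, so M₁ = 8.3333 × 8.34 ≈ 69.4997 billion.
After the change m₂ = 1 / (0.1674) ≈ 5.9737, so M₂ = 5.9737 × 8.34 ≈ 49.8207 billion.
ΔM = M₂ − M₁ = 49.8207 − 69.4997 = -19.679 billion.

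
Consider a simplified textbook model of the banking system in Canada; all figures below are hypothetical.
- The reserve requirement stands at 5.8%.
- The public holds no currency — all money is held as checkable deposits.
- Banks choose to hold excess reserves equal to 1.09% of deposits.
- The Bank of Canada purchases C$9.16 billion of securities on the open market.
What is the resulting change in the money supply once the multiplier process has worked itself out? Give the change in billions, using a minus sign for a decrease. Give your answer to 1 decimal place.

C$132.9 billion

The money multiplier is m = 1 / (rr + e) = 1 / (0.058 + 0.0109) ≈ 14.5138.
The purchase adds 9.16 billion of base, so ΔM = m × ΔMB = 14.5138 × (+9.16) ≈ 132.9464 billion.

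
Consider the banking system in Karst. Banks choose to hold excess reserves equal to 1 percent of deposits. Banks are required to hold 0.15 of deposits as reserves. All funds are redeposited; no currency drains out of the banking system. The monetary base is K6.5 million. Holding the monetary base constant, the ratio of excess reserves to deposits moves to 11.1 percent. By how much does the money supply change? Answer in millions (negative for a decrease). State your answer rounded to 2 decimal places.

-15.72 million

Initially m₁ = 1 / (0.15 + 0.01) = 6.25, so M₁ = 6.25 × 6.5 = 40.625 million.
After the change m₂ = 1 / (0.15 + 0.111) ≈ 3.8314, so M₂ = 3.8314 × 6.5 = 24.9041 million.
ΔM = M₂ − M₁ = 24.9041 − 40.625 = -15.7209 million.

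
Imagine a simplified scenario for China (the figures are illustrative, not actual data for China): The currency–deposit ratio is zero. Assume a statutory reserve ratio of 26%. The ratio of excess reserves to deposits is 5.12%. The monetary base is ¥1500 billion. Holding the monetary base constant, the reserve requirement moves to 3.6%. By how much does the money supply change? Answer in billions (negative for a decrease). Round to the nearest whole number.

¥12382 billion

Initially m₁ = 1 / (0.26 + 0.0512) ≈ 3.21337, so M₁ = 3.21337 × 1500 = 4820.055 billion.
After the change m₂ = 1 / (0.036 + 0.0512) ≈ 11.46789, so M₂ = 11.46789 × 1500 = 17201.835 billion.
ΔM = M₂ − M₁ = 17201.835 − 4820.055 = 12381.78 billion.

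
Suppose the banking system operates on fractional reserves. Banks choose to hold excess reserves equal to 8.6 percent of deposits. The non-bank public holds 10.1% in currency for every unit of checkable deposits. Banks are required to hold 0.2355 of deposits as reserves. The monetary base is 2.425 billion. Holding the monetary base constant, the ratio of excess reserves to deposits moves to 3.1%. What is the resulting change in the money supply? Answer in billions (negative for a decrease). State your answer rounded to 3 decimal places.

Initially m₁ = (1 + 0.101) / (0.2355 + 0.086 + 0.101) ≈ 2.60592, so M₁ = 2.60592 × 2.425 ≈ 6.3194 billion.
After the change m₂ = (1 + 0.101) / (0.2355 + 0.031 + 0.101) ≈ 2.99592, so M₂ = 2.99592 × 2.425 ≈ 7.2651 billion.
ΔM = M₂ − M₁ = 7.2651 − 6.3194 = 0.9457 billion.

0.946 billion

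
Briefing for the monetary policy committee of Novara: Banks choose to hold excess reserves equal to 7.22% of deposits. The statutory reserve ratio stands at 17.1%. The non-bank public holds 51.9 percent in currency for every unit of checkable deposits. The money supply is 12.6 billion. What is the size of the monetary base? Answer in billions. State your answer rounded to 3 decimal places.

The money multiplier is m = (1 + c) / (rr + e + c) = (1 + 0.519) / (0.171 + 0.0722 + 0.519) ≈ 1.992915.
MB = M / m = 12.6 / 1.992915 ≈ 6.3224 billion.

6.322 billion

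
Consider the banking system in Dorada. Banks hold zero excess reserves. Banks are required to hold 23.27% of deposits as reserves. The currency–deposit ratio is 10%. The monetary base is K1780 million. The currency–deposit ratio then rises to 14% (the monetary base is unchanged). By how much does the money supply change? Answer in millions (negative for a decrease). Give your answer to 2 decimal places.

-440.59 million

Initially m₁ = (1 + 0.1) / (0.2327 + 0.1) ≈ 3.3062819, so M₁ = 3.3062819 × 1780 ≈ 5885.1818 million.
After the change m₂ = (1 + 0.14) / (0.2327 + 0.14) ≈ 3.0587604, so M₂ = 3.0587604 × 1780 ≈ 5444.5935 million.
ΔM = M₂ − M₁ = 5444.5935 − 5885.1818 = -440.5883 million.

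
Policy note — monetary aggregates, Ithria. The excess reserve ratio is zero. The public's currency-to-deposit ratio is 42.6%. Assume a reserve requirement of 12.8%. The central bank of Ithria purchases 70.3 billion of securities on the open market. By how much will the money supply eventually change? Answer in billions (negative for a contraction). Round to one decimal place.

The money multiplier is m = (1 + c) / (rr + c) = (1 + 0.426) / (0.128 + 0.426) ≈ 2.5740.
The purchase adds 70.3 billion of base, so ΔM = m × ΔMB = 2.5740 × (+70.3) = 180.9522 billion.

181.0 billion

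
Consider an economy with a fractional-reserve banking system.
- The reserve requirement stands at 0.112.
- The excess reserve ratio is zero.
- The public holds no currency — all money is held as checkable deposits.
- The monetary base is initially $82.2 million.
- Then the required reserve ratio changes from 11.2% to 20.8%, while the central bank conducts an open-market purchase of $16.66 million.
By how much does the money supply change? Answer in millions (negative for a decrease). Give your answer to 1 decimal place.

Before: m₁ = 1 / (0.112) ≈ 8.9286, MB₁ = 82.2, so M₁ = 8.9286 × 82.2 ≈ 733.9309 million.
After: m₂ = 1 / (0.208) ≈ 4.8077, MB₂ = 82.2 + 16.66 = 98.86, so M₂ = 4.8077 × 98.86 ≈ 475.2892 million.
ΔM = M₂ − M₁ = 475.2892 − 733.9309 = -258.6417 million.

-258.6 million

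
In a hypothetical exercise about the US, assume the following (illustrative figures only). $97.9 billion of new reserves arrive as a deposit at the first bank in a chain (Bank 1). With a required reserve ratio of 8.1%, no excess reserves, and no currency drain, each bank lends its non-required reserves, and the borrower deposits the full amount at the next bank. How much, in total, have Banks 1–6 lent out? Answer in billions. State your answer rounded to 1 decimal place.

Bank i lends (1 − rr)^i of the original deposit: Bank 1 lends 97.9·0.9190 = 89.9701, Bank 2 lends 97.9·0.9190² ≈ 82.6825, and so on.
Summing a geometric series: total = 97.9·[0.9190·(1 − 0.9190^6) / (1 − 0.9190)] ≈ 441.6185 billion.

$441.6 billion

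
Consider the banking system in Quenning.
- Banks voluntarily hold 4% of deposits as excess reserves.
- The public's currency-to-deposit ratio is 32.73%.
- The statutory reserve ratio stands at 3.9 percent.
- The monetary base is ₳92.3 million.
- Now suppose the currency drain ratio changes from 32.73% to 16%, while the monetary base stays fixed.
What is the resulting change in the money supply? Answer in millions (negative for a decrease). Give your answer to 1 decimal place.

₳146.5 million

Initially m₁ = (1 + 0.3273) / (0.039 + 0.04 + 0.3273) ≈ 3.2668, so M₁ = 3.2668 × 92.3 ≈ 301.5256 million.
After the change m₂ = (1 + 0.16) / (0.039 + 0.04 + 0.16) ≈ 4.8536, so M₂ = 4.8536 × 92.3 ≈ 447.9873 million.
ΔM = M₂ − M₁ = 447.9873 − 301.5256 = 146.4617 million.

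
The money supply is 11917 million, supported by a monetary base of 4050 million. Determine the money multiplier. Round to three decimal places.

The money multiplier is m = M / MB = 11917 / 4050 ≈ 2.94247.

2.942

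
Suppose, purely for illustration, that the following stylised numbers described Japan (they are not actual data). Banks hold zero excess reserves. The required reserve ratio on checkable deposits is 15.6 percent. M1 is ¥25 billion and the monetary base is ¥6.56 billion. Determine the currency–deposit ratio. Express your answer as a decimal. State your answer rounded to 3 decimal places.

Using m = M/MB = 25/6.56 ≈ 3.810976. From m = (1 + c)/(c + rr + e), rearranging gives 1 + c = m·(c + rr + e), so c·(1 − m) = m·(rr + e) − 1.
Hence c = [m·(rr + e) − 1]/(1 − m) = [3.810976 × (0.156 + 0) − 1] / (1 − 3.810976) ≈ 0.144252.

0.144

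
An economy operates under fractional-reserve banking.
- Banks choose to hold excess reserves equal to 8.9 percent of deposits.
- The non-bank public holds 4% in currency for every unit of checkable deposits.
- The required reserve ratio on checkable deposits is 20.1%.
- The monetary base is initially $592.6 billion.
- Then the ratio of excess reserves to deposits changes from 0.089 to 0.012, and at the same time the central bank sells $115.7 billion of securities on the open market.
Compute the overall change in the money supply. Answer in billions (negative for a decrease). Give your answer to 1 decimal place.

Before: m₁ = (1 + 0.04) / (0.201 + 0.089 + 0.04) ≈ 3.15152, MB₁ = 592.6, so M₁ = 3.15152 × 592.6 ≈ 1867.5908 billion.
After: m₂ = (1 + 0.04) / (0.201 + 0.012 + 0.04) ≈ 4.11067, MB₂ = 592.6 − 115.7 = 476.9, so M₂ = 4.11067 × 476.9 ≈ 1960.3785 billion.
ΔM = M₂ − M₁ = 1960.3785 − 1867.5908 = 92.7877 billion.

$92.8 billion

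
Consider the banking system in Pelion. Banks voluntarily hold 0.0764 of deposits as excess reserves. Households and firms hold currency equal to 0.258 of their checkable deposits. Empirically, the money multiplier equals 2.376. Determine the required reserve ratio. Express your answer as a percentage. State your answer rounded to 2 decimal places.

Using m = 2.376. Since m = (1 + c)/(c + rr + e), the denominator satisfies c + rr + e = (1 + c)/m = (1 + 0.258) / 2.376 ≈ 0.529461.
With c = 0.258 and e = 0.0764, the required reserve ratio is 0.529461 − 0.258 − 0.0764 = 0.195061.

19.51%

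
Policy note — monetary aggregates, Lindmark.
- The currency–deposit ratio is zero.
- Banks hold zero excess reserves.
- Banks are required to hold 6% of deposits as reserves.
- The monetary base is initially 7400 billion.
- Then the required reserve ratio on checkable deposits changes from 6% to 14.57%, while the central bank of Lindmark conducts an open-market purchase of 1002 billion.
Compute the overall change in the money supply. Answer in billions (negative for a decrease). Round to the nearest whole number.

-65667 billion

Before: m₁ = 1 / (0.06) ≈ 16.66667, MB₁ = 7400, so M₁ = 16.66667 × 7400 = 123333.358 billion.
After: m₂ = 1 / (0.1457) ≈ 6.86342, MB₂ = 7400 + 1002 = 8402, so M₂ = 6.86342 × 8402 ≈ 57666.4548 billion.
ΔM = M₂ − M₁ = 57666.4548 − 123333.358 = -65666.9032 billion.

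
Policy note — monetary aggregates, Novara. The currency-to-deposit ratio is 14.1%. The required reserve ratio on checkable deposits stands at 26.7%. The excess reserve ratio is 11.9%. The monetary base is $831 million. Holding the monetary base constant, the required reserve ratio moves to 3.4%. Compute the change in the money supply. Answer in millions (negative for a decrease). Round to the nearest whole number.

$1426 million

Initially m₁ = (1 + 0.141) / (0.267 + 0.119 + 0.141) ≈ 2.1651, so M₁ = 2.1651 × 831 = 1799.1981 million.
After the change m₂ = (1 + 0.141) / (0.034 + 0.119 + 0.141) ≈ 3.8810, so M₂ = 3.8810 × 831 = 3225.111 million.
ΔM = M₂ − M₁ = 3225.111 − 1799.1981 = 1425.9129 million.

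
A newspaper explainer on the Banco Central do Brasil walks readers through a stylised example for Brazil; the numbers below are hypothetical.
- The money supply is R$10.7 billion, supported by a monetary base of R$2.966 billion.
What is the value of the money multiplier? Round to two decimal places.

3.61

The money multiplier is m = M / MB = 10.7 / 2.966 ≈ 3.60755.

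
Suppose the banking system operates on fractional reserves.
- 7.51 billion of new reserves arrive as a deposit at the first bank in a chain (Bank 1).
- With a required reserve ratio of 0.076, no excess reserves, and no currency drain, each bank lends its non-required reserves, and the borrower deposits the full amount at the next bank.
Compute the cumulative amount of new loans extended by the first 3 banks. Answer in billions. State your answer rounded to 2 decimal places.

19.28 billion

Bank i lends (1 − rr)^i of the original deposit: Bank 1 lends 7.51·0.9240 ≈ 6.9392, Bank 2 lends 7.51·0.9240² ≈ 6.4119, and so on.
Summing a geometric series: total = 7.51·[0.9240·(1 − 0.9240^3) / (1 − 0.9240)] ≈ 19.2757 billion.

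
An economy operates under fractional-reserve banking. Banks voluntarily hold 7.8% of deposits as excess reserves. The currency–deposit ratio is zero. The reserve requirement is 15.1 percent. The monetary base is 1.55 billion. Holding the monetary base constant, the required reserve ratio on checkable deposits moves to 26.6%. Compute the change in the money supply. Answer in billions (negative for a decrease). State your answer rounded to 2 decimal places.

-2.26 billion

Initially m₁ = 1 / (0.151 + 0.078) ≈ 4.3668, so M₁ = 4.3668 × 1.55 ≈ 6.7685 billion.
After the change m₂ = 1 / (0.266 + 0.078) ≈ 2.9070, so M₂ = 2.9070 × 1.55 ≈ 4.5059 billion.
ΔM = M₂ − M₁ = 4.5059 − 6.7685 = -2.2626 billion.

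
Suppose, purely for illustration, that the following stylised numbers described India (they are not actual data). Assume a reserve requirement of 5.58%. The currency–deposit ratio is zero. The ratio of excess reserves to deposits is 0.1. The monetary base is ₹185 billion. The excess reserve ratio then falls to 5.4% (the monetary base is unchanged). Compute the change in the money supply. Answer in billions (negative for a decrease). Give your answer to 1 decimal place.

₹497.5 billion

Initially m₁ = 1 / (0.0558 + 0.1) ≈ 6.41849, so M₁ = 6.41849 × 185 ≈ 1187.4207 billion.
After the change m₂ = 1 / (0.0558 + 0.054) ≈ 9.10747, so M₂ = 9.10747 × 185 ≈ 1684.8819 billion.
ΔM = M₂ − M₁ = 1684.8819 − 1187.4207 = 497.4612 billion.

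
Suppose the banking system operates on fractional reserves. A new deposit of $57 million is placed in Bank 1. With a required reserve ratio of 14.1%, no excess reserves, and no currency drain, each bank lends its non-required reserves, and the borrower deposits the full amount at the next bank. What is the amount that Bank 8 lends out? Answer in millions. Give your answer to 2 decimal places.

$16.90 million

Each bank lends a fraction (1 − rr) = 0.8590 of the deposit it receives, so Bank 8 receives 57·0.8590^7 and lends 57·0.8590^8 ≈ 16.8974 million.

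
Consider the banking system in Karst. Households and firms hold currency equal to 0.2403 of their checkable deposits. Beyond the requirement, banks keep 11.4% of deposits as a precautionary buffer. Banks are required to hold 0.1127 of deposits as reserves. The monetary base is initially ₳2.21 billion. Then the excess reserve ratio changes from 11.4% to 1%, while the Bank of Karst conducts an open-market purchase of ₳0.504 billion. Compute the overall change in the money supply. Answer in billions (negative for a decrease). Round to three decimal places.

Before: m₁ = (1 + 0.2403) / (0.1127 + 0.114 + 0.2403) ≈ 2.65589, MB₁ = 2.21, so M₁ = 2.65589 × 2.21 ≈ 5.8695 billion.
After: m₂ = (1 + 0.2403) / (0.1127 + 0.01 + 0.2403) ≈ 3.41680, MB₂ = 2.21 + 0.504 = 2.714, so M₂ = 3.41680 × 2.714 ≈ 9.2732 billion.
ΔM = M₂ − M₁ = 9.2732 − 5.8695 = 3.4037 billion.

₳3.404 billion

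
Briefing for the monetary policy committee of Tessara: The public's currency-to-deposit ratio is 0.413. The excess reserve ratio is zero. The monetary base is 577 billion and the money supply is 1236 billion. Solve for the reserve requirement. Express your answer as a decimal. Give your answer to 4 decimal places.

Using m = M/MB = 1236/577 ≈ 2.142114. Since m = (1 + c)/(c + rr + e), the denominator satisfies c + rr + e = (1 + c)/m = (1 + 0.413) / 2.142114 ≈ 0.659629.
With c = 0.413 and e = 0, the reserve requirement is 0.659629 − 0.413 − 0 = 0.246629.

0.2466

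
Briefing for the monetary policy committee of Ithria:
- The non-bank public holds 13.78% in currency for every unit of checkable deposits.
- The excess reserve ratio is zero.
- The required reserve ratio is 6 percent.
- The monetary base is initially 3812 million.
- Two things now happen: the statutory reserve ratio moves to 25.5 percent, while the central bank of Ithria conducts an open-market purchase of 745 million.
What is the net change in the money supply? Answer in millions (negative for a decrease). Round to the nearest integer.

Before: m₁ = (1 + 0.1378) / (0.06 + 0.1378) ≈ 5.75228, MB₁ = 3812, so M₁ = 5.75228 × 3812 ≈ 21927.6914 million.
After: m₂ = (1 + 0.1378) / (0.255 + 0.1378) ≈ 2.89664, MB₂ = 3812 + 745 = 4557, so M₂ = 2.89664 × 4557 ≈ 13199.9885 million.
ΔM = M₂ − M₁ = 13199.9885 − 21927.6914 = -8727.7029 million.

-8728 million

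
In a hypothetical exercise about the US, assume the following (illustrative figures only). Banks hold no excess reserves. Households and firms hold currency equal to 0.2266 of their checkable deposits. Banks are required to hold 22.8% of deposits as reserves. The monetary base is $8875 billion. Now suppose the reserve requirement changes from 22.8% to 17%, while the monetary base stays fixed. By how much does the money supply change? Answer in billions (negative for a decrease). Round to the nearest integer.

$3502 billion

Initially m₁ = (1 + 0.2266) / (0.228 + 0.2266) ≈ 2.69820, so M₁ = 2.69820 × 8875 = 23946.525 billion.
After the change m₂ = (1 + 0.2266) / (0.17 + 0.2266) ≈ 3.09279, so M₂ = 3.09279 × 8875 ≈ 27448.5112 billion.
ΔM = M₂ − M₁ = 27448.5112 − 23946.525 = 3501.9862 billion.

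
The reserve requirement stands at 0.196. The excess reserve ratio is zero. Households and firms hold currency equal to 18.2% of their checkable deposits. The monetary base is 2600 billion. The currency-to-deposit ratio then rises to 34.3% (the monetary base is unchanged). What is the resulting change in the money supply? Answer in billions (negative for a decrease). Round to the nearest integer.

-1652 billion

Initially m₁ = (1 + 0.182) / (0.196 + 0.182) ≈ 3.12698, so M₁ = 3.12698 × 2600 = 8130.148 billion.
After the change m₂ = (1 + 0.343) / (0.196 + 0.343) ≈ 2.49165, so M₂ = 2.49165 × 2600 = 6478.29 billion.
ΔM = M₂ − M₁ = 6478.29 − 8130.148 = -1651.858 billion.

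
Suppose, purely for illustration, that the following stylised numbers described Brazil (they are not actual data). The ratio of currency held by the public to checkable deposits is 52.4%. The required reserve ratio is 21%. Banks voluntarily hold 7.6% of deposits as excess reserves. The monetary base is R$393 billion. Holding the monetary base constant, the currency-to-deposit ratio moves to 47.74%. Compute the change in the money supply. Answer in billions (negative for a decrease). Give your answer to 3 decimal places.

R$21.147 billion

Initially m₁ = (1 + 0.524) / (0.21 + 0.076 + 0.524) ≈ 1.8814815, so M₁ = 1.8814815 × 393 ≈ 739.4222 billion.
After the change m₂ = (1 + 0.4774) / (0.21 + 0.076 + 0.4774) ≈ 1.9352895, so M₂ = 1.9352895 × 393 ≈ 760.5688 billion.
ΔM = M₂ − M₁ = 760.5688 − 739.4222 = 21.1466 billion.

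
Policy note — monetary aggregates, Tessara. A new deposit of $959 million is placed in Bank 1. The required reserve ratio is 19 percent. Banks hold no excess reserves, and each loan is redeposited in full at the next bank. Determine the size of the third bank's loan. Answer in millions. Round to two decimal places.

$509.65 million

Each bank lends a fraction (1 − rr) = 0.8100 of the deposit it receives, so Bank 3 receives 959·0.8100^2 and lends 959·0.8100^3 ≈ 509.6519 million.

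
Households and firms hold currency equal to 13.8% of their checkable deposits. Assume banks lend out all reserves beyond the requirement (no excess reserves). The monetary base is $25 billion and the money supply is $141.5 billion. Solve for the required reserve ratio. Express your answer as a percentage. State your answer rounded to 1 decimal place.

Using m = M/MB = 141.5/25 = 5.660000. Since m = (1 + c)/(c + rr + e), the denominator satisfies c + rr + e = (1 + c)/m = (1 + 0.138) / 5.660000 ≈ 0.201060.
With c = 0.138 and e = 0, the required reserve ratio is 0.201060 − 0.138 − 0 = 0.06306.

6.3%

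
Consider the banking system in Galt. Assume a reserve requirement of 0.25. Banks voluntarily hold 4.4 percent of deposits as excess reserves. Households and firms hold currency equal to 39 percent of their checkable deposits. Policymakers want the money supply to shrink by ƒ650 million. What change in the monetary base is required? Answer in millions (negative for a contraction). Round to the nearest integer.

-320 million

The money multiplier is m = (1 + c) / (rr + e + c) = (1 + 0.39) / (0.25 + 0.044 + 0.39) ≈ 2.0322.
ΔMB = ΔM / m = (−650) / 2.0322 ≈ -319.8504 million.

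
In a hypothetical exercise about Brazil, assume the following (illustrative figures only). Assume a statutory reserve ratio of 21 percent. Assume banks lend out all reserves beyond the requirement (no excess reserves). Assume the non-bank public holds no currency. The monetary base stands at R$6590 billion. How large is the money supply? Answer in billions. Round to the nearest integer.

With no currency drain or excess reserves, the money multiplier is m = 1/rr = 1/0.21 ≈ 4.76190.
Money supply M = m × MB = 4.76190 × 6590 = 31380.921 billion.

R$31381 billion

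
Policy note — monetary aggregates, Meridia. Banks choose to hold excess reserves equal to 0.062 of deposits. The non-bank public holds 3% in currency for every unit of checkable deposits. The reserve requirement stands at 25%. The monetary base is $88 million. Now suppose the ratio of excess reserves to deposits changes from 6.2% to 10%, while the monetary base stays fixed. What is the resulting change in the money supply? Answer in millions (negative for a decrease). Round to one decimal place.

Initially m₁ = (1 + 0.03) / (0.25 + 0.062 + 0.03) ≈ 3.0117, so M₁ = 3.0117 × 88 = 265.0296 million.
After the change m₂ = (1 + 0.03) / (0.25 + 0.1 + 0.03) ≈ 2.7105, so M₂ = 2.7105 × 88 = 238.524 million.
ΔM = M₂ − M₁ = 238.524 − 265.0296 = -26.5056 million.

-26.5 million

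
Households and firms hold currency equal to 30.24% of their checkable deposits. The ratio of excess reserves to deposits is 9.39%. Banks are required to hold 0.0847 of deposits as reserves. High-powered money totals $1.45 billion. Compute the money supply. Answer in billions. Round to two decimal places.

The money multiplier is m = (1 + c) / (rr + e + c) = (1 + 0.3024) / (0.0847 + 0.0939 + 0.3024) ≈ 2.7077.
So M = m × MB = 2.7077 × 1.45 ≈ 3.9262 billion.

$3.93 billion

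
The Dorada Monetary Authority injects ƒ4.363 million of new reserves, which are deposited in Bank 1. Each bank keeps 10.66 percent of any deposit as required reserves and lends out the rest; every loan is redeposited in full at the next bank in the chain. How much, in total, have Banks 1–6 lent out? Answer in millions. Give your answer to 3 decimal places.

Bank i lends (1 − rr)^i of the original deposit: Bank 1 lends 4.363·0.8934 ≈ 3.8979, Bank 2 lends 4.363·0.8934² ≈ 3.4824, and so on.
Summing a geometric series: total = 4.363·[0.8934·(1 − 0.8934^6) / (1 − 0.8934)] ≈ 17.9727 million.

ƒ17.973 million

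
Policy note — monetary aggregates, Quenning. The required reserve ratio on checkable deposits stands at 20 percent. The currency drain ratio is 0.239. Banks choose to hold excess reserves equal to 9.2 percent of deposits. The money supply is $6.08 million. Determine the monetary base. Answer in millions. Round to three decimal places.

$2.606 million

The money multiplier is m = (1 + c) / (rr + e + c) = (1 + 0.239) / (0.2 + 0.092 + 0.239) ≈ 2.33333.
MB = M / m = 6.08 / 2.33333 ≈ 2.6057 million.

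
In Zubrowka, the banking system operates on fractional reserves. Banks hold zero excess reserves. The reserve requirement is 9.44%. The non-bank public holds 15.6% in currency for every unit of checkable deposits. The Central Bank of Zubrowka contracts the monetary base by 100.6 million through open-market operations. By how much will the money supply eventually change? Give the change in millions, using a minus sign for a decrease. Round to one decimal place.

The money multiplier is m = (1 + c) / (rr + c) = (1 + 0.156) / (0.0944 + 0.156) ≈ 4.61661.
The sale removes 100.6 million of base, so ΔM = m × ΔMB = 4.61661 × (−100.6) ≈ -464.431 million.

-464.4 million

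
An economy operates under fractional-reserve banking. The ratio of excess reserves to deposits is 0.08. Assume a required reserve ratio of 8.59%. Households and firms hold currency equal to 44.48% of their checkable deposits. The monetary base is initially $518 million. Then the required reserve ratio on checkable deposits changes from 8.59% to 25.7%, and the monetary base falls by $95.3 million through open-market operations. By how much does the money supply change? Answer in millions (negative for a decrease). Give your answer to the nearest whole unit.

-444 million

Before: m₁ = (1 + 0.4448) / (0.0859 + 0.08 + 0.4448) ≈ 2.3658, MB₁ = 518, so M₁ = 2.3658 × 518 = 1225.4844 million.
After: m₂ = (1 + 0.4448) / (0.257 + 0.08 + 0.4448) ≈ 1.8480, MB₂ = 518 − 95.3 = 422.7, so M₂ = 1.8480 × 422.7 = 781.1496 million.
ΔM = M₂ − M₁ = 781.1496 − 1225.4844 = -444.3348 million.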